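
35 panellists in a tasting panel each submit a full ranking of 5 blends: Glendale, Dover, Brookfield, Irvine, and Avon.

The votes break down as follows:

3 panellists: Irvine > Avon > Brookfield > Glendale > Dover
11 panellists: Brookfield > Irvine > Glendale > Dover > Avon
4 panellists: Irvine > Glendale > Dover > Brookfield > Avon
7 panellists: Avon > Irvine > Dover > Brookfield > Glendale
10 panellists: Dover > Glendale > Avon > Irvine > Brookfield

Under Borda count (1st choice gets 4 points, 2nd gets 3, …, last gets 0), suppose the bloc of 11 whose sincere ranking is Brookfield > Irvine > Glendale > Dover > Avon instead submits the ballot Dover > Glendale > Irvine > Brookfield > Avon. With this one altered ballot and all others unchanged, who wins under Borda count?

Borda totals with the altered ballot: Glendale 78, Dover 106, Brookfield 28, Irvine 81, Avon 57.
The switch changes the winner from Irvine to Dover.

Dover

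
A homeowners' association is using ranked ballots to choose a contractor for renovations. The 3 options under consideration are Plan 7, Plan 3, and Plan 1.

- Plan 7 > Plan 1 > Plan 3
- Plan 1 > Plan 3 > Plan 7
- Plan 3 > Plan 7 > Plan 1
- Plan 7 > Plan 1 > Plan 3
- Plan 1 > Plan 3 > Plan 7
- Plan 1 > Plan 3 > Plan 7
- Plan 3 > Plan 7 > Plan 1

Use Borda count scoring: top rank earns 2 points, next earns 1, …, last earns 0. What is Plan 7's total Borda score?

6

Borda scores:
  Plan 7: 2 + 0 + 1 + 2 + 0 + 0 + 1 = 6
  Plan 3: 0 + 1 + 2 + 0 + 1 + 1 + 2 = 7
  Plan 1: 1 + 2 + 0 + 1 + 2 + 2 + 0 = 8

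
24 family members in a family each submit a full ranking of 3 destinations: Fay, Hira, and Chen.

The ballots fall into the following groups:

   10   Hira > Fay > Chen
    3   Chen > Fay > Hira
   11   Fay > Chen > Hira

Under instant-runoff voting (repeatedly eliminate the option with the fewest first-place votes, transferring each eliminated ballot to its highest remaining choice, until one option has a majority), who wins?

Fay

Round 1: Fay 11, Hira 10, Chen 3. Chen has the fewest and is eliminated.
Round 2: Fay 14, Hira 10. Fay has a majority.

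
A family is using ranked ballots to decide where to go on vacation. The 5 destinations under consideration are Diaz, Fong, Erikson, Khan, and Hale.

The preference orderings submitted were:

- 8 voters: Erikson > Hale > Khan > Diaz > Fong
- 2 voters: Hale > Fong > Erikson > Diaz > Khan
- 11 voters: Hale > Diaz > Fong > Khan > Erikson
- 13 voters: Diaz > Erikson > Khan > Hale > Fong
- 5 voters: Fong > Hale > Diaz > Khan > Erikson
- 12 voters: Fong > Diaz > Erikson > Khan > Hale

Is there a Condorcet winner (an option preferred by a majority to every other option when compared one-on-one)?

No

Head-to-head results (51 voters total):
Diaz vs Fong: Diaz wins 32–19.
Diaz vs Erikson: Diaz wins 41–10.
Diaz vs Khan: Diaz wins 43–8.
Diaz vs Hale: Hale wins 26–25.
Fong vs Erikson: Fong wins 30–21.
Fong vs Khan: Fong wins 30–21.
Fong vs Hale: Hale wins 34–17.
Erikson vs Khan: Erikson wins 35–16.
Erikson vs Hale: Erikson wins 33–18.
Khan vs Hale: Hale wins 26–25.
No candidate beats all others: Diaz beats Erikson beats Hale beats Diaz, a majority cycle.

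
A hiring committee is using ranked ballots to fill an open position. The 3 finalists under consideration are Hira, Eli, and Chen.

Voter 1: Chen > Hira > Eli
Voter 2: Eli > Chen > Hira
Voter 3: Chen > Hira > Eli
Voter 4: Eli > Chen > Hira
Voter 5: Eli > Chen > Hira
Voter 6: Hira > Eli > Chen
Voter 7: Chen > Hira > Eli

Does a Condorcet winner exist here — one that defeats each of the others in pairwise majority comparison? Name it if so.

Head-to-head results (7 voters total):
Hira vs Eli: Hira wins 4–3.
Hira vs Chen: Chen wins 6–1.
Eli vs Chen: Eli wins 4–3.
No candidate beats all others: Hira beats Eli beats Chen beats Hira, a majority cycle.

No Condorcet winner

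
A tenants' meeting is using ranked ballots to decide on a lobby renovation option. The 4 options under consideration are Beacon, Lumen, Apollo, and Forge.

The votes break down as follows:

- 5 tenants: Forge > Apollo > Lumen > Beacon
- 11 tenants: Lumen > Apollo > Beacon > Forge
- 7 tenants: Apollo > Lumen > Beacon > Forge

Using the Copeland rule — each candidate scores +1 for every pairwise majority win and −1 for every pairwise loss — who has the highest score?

Pairwise results:
  Beacon vs Lumen: Lumen wins 23–0.
  Beacon vs Apollo: Apollo wins 23–0.
  Beacon vs Forge: Beacon wins 18–5.
  Lumen vs Apollo: Apollo wins 12–11.
  Lumen vs Forge: Lumen wins 18–5.
  Apollo vs Forge: Apollo wins 18–5.
Copeland scores (wins − losses):
  Beacon: 1 − 2 = -1
  Lumen: 2 − 1 = 1
  Apollo: 3 − 0 = 3
  Forge: 0 − 3 = -3
Apollo has the best Copeland score.

Apollo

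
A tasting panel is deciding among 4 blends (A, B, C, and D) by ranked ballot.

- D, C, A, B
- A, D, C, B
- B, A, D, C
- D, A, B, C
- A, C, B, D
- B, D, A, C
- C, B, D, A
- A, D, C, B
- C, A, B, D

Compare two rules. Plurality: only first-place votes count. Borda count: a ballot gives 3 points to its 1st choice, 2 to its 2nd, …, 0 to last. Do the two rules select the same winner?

Yes

Plurality first-place counts: A 3, B 2, C 2, D 2 → A.
Borda totals: A 17, B 11, C 12, D 14 → A.
The two rules agree on A.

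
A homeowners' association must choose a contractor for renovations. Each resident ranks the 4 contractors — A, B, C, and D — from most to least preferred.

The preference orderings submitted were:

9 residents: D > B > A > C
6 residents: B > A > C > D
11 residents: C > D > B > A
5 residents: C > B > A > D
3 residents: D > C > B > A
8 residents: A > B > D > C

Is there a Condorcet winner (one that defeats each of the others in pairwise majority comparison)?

No

Head-to-head results (42 voters total):
A vs B: B wins 34–8.
A vs C: A wins 23–19.
A vs D: D wins 23–19.
B vs C: B wins 23–19.
B vs D: D wins 23–19.
C vs D: C wins 22–20.
No candidate beats all others: A beats C beats D beats A, a majority cycle.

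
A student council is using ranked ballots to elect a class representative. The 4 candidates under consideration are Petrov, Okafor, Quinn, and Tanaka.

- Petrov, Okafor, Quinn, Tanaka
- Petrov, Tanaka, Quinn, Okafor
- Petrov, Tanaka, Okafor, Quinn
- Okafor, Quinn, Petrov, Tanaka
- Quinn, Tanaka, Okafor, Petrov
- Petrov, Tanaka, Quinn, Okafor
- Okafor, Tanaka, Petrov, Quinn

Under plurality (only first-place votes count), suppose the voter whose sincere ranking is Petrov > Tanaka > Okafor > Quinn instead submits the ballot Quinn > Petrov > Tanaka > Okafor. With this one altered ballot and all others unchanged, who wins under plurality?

Petrov

First-place totals with the altered ballot: Petrov 3, Okafor 2, Quinn 2, Tanaka 0.
The winner is unchanged: still Petrov.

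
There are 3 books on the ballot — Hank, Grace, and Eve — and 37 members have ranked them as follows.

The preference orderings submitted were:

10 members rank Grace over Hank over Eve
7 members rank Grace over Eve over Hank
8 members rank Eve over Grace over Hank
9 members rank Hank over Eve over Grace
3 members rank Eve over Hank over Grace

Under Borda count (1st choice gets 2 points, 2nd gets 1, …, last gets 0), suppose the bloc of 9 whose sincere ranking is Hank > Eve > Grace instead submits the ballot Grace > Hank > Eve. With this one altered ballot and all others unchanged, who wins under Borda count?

Borda totals with the altered ballot: Hank 22, Grace 60, Eve 29.
The winner is unchanged: still Grace.

Grace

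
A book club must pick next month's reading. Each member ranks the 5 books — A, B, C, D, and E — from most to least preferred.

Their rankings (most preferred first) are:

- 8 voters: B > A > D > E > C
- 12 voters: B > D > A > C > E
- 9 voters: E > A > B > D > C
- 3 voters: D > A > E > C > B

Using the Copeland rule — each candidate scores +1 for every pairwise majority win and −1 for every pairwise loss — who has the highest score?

Pairwise results:
  A vs B: B wins 20–12.
  A vs C: A wins 32–0.
  A vs D: A wins 17–15.
  A vs E: A wins 23–9.
  B vs C: B wins 29–3.
  B vs D: B wins 29–3.
  B vs E: B wins 20–12.
  C vs D: D wins 32–0.
  C vs E: E wins 20–12.
  D vs E: D wins 23–9.
Copeland scores (wins − losses):
  A: 3 − 1 = 2
  B: 4 − 0 = 4
  C: 0 − 4 = -4
  D: 2 − 2 = 0
  E: 1 − 3 = -2
B has the best Copeland score.

B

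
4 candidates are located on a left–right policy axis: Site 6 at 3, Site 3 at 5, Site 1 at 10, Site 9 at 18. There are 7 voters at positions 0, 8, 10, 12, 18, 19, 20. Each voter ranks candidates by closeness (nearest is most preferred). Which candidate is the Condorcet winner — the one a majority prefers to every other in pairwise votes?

With single-peaked preferences on a line, the Condorcet winner is the candidate closest to the median voter.
The median voter (position 12) is closest to Site 1 at 10.
Check: Site 1 vs Site 3 — voters closer to Site 1: 6 of 7.

Site 1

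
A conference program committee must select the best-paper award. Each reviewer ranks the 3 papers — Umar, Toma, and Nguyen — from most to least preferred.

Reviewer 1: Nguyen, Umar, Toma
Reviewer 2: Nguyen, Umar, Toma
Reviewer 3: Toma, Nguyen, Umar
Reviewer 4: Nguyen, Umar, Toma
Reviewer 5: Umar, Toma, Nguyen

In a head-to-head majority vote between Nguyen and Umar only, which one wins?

Ballots ranking Nguyen above Umar: 4.
Ballots ranking Umar above Nguyen: 1.
Nguyen wins the head-to-head, 4–1.

Nguyen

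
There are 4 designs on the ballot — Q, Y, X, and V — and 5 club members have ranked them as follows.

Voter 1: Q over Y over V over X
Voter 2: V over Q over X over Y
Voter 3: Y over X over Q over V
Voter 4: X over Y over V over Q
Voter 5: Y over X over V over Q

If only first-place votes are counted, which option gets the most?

Y

First-place vote totals:
  Q: 1
  Y: 2
  X: 1
  V: 1
Y has the most first-place votes.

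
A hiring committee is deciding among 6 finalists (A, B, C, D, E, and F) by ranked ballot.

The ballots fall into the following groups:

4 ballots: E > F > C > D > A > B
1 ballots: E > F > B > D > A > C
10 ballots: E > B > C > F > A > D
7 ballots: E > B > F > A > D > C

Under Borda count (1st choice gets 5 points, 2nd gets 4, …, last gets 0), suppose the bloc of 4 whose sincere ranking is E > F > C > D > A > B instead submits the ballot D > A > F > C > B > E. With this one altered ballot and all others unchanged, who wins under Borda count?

Borda totals with the altered ballot: A 41, B 75, C 38, D 29, E 90, F 57.
The winner is unchanged: still E.

E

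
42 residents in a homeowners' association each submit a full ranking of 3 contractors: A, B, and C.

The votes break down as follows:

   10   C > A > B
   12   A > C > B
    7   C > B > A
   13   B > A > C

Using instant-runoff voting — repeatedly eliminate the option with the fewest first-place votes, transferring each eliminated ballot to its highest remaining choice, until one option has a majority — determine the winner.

C

Round 1: C 17, B 13, A 12. A has the fewest and is eliminated.
Round 2: C 29, B 13. C has a majority.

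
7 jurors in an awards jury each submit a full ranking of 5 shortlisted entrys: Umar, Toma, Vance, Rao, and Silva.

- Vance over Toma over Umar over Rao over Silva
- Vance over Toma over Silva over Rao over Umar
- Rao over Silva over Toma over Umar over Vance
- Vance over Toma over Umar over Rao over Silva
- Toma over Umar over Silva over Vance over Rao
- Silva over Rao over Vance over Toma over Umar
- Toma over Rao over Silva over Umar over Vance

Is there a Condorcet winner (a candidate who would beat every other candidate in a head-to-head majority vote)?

Head-to-head results (7 voters total):
Umar vs Toma: Toma wins 7–0.
Umar vs Vance: Vance wins 4–3.
Umar vs Rao: Rao wins 4–3.
Umar vs Silva: Silva wins 4–3.
Toma vs Vance: Vance wins 4–3.
Toma vs Rao: Toma wins 5–2.
Toma vs Silva: Toma wins 5–2.
Vance vs Rao: Vance wins 4–3.
Vance vs Silva: Silva wins 4–3.
Rao vs Silva: Rao wins 4–3.
No candidate beats all others: Toma beats Silva beats Vance beats Toma, a majority cycle.

No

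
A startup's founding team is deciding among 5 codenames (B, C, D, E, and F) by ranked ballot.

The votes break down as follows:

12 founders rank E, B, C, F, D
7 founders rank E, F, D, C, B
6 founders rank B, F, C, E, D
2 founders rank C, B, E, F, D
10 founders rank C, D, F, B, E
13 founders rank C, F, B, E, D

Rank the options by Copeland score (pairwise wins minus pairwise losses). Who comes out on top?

C

Pairwise results:
  B vs C: C wins 32–18.
  B vs D: B wins 33–17.
  B vs E: B wins 31–19.
  B vs F: F wins 30–20.
  C vs D: C wins 43–7.
  C vs E: C wins 31–19.
  C vs F: C wins 37–13.
  D vs E: E wins 40–10.
  D vs F: F wins 40–10.
  E vs F: F wins 29–21.
Copeland scores (wins − losses):
  B: 2 − 2 = 0
  C: 4 − 0 = 4
  D: 0 − 4 = -4
  E: 1 − 3 = -2
  F: 3 − 1 = 2
C has the best Copeland score.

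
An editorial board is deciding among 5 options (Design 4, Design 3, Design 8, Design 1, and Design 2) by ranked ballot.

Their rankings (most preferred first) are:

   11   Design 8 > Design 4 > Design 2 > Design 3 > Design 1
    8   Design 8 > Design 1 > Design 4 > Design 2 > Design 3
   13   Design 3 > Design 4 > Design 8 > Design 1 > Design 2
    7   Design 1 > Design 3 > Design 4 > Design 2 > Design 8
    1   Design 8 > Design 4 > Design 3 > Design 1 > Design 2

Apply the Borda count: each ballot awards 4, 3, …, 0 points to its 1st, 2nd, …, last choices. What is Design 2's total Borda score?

Borda scores:
  Design 4: 11·3 + 8·2 + 13·3 + 7·2 + 3 = 105
  Design 3: 11·1 + 8·0 + 13·4 + 7·3 + 2 = 86
  Design 8: 11·4 + 8·4 + 13·2 + 7·0 + 4 = 106
  Design 1: 11·0 + 8·3 + 13·1 + 7·4 + 1 = 66
  Design 2: 11·2 + 8·1 + 13·0 + 7·1 + 0 = 37

37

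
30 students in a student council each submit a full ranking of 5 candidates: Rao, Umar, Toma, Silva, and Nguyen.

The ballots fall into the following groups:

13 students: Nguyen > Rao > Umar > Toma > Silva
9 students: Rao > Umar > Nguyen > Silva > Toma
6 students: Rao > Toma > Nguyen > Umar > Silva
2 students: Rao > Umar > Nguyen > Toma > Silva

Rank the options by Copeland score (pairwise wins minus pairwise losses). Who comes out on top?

Rao

Pairwise results:
  Rao vs Umar: Rao wins 30–0.
  Rao vs Toma: Rao wins 30–0.
  Rao vs Silva: Rao wins 30–0.
  Rao vs Nguyen: Rao wins 17–13.
  Umar vs Toma: Umar wins 24–6.
  Umar vs Silva: Umar wins 30–0.
  Umar vs Nguyen: Nguyen wins 19–11.
  Toma vs Silva: Toma wins 21–9.
  Toma vs Nguyen: Nguyen wins 24–6.
  Silva vs Nguyen: Nguyen wins 30–0.
Copeland scores (wins − losses):
  Rao: 4 − 0 = 4
  Umar: 2 − 2 = 0
  Toma: 1 − 3 = -2
  Silva: 0 − 4 = -4
  Nguyen: 3 − 1 = 2
Rao has the best Copeland score.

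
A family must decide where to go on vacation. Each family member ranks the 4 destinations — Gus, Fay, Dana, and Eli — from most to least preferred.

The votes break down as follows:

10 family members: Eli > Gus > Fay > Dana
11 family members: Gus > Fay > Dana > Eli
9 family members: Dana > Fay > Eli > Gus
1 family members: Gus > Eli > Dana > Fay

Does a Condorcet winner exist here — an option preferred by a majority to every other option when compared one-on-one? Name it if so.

Head-to-head results (31 voters total):
Gus vs Fay: Gus wins 22–9.
Gus vs Dana: Gus wins 22–9.
Gus vs Eli: Eli wins 19–12.
Fay vs Dana: Fay wins 21–10.
Fay vs Eli: Fay wins 20–11.
Dana vs Eli: Dana wins 20–11.
No candidate beats all others: Gus beats Fay beats Eli beats Gus, a majority cycle.

There is no Condorcet winner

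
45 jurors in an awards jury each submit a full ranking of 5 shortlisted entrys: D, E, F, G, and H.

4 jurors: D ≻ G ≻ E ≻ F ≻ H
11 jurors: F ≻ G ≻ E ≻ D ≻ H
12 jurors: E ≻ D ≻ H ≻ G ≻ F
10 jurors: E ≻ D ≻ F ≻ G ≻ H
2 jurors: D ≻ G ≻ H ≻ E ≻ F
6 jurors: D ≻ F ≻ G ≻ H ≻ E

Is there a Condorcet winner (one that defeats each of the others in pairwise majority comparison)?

Head-to-head results (45 voters total):
D vs E: E wins 33–12.
D vs F: D wins 34–11.
D vs G: D wins 34–11.
D vs H: D wins 45–0.
E vs F: E wins 28–17.
E vs G: G wins 23–22.
E vs H: E wins 37–8.
F vs G: F wins 27–18.
F vs H: F wins 31–14.
G vs H: G wins 33–12.
No candidate beats all others: D beats G beats E beats D, a majority cycle.

No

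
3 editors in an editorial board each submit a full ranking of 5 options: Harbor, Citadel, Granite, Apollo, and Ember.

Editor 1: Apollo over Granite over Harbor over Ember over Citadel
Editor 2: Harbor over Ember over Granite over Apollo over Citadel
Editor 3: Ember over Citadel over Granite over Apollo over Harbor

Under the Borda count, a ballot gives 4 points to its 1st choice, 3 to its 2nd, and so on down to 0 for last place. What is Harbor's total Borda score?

6

Borda scores:
  Harbor: 2 + 4 + 0 = 6
  Citadel: 0 + 0 + 3 = 3
  Granite: 3 + 2 + 2 = 7
  Apollo: 4 + 1 + 1 = 6
  Ember: 1 + 3 + 4 = 8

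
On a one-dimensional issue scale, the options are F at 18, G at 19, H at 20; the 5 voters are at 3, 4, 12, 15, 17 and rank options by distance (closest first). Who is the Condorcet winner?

With single-peaked preferences on a line, the Condorcet winner is the candidate closest to the median voter.
The median voter (position 12) is closest to F at 18.
Check: F vs H — voters closer to F: 5 of 5.

F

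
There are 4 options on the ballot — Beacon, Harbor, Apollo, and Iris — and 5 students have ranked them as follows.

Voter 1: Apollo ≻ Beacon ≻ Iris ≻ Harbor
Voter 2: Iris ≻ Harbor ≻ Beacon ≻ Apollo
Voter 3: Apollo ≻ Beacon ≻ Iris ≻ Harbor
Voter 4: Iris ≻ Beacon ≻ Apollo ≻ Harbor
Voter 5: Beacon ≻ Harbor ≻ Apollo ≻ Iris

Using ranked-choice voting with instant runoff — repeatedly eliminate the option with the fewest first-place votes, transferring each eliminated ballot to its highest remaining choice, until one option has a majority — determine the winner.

Apollo

Round 1: Apollo 2, Iris 2, Beacon 1, Harbor 0. Harbor has the fewest and is eliminated.
Round 2: Apollo 2, Iris 2, Beacon 1. Beacon has the fewest and is eliminated.
Round 3: Apollo 3, Iris 2. Apollo has a majority.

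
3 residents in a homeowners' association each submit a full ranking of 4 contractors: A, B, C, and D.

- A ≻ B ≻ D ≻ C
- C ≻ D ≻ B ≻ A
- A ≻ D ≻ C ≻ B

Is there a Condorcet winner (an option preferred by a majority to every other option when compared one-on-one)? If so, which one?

Head-to-head results (3 voters total):
A vs B: A wins 2–1.
A vs C: A wins 2–1.
A vs D: A wins 2–1.
B vs C: C wins 2–1.
B vs D: D wins 2–1.
C vs D: D wins 2–1.
A beats each rival — B (2–1), C (2–1), D (2–1) — so A is the Condorcet winner.

A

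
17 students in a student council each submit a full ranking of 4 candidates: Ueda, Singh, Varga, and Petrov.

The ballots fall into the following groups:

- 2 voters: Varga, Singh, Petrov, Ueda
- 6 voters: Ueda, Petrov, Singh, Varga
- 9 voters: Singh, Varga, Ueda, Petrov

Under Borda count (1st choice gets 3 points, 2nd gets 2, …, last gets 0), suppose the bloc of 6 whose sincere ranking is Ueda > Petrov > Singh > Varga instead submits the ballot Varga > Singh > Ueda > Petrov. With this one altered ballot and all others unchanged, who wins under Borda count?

Singh

Borda totals with the altered ballot: Ueda 15, Singh 43, Varga 42, Petrov 2.
The winner is unchanged: still Singh.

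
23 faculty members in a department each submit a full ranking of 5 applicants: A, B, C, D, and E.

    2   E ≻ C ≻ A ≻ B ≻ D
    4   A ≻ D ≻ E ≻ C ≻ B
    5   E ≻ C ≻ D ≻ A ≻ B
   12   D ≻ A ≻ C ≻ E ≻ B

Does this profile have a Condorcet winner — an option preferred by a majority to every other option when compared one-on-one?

Head-to-head results (23 voters total):
A vs B: A wins 23–0.
A vs C: A wins 16–7.
A vs D: D wins 17–6.
A vs E: A wins 16–7.
B vs C: C wins 23–0.
B vs D: D wins 21–2.
B vs E: E wins 23–0.
C vs D: D wins 16–7.
C vs E: C wins 12–11.
D vs E: D wins 16–7.
D beats each rival — A (17–6), B (21–2), C (16–7), E (16–7) — so D is the Condorcet winner.

Yes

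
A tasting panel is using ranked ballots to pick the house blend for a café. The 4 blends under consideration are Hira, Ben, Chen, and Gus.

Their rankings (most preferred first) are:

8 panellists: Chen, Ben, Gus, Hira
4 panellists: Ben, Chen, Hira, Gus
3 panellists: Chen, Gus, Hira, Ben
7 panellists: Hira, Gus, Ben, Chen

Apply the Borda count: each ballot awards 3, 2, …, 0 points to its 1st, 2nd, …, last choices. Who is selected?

Chen

Borda scores:
  Hira: 8·0 + 4·1 + 3·1 + 7·3 = 28
  Ben: 8·2 + 4·3 + 3·0 + 7·1 = 35
  Chen: 8·3 + 4·2 + 3·3 + 7·0 = 41
  Gus: 8·1 + 4·0 + 3·2 + 7·2 = 28
Chen has the highest total.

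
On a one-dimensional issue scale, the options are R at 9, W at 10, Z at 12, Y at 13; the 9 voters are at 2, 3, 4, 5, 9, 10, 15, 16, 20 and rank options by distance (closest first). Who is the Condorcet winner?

With single-peaked preferences on a line, the Condorcet winner is the candidate closest to the median voter.
The median voter (position 9) is closest to R at 9.
Check: R vs Z — voters closer to R: 6 of 9.

R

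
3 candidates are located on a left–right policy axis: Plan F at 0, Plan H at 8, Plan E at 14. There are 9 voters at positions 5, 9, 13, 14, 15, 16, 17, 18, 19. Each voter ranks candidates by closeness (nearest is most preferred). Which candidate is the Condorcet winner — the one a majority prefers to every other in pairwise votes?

With single-peaked preferences on a line, the Condorcet winner is the candidate closest to the median voter.
The median voter (position 15) is closest to Plan E at 14.
Check: Plan E vs Plan F — voters closer to Plan E: 8 of 9.

Plan E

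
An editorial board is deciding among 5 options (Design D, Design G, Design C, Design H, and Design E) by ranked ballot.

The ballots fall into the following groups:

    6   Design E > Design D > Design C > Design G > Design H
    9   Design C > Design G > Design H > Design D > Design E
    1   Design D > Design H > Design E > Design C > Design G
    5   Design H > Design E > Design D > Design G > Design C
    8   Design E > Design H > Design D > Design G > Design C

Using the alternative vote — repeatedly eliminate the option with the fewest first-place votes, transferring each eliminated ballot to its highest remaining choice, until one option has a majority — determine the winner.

Design E

Round 1: Design E 14, Design C 9, Design H 5, Design D 1, Design G 0. Design G has the fewest and is eliminated.
Round 2: Design E 14, Design C 9, Design H 5, Design D 1. Design D has the fewest and is eliminated.
Round 3: Design E 14, Design C 9, Design H 6. Design H has the fewest and is eliminated.
Round 4: Design E 20, Design C 9. Design E has a majority.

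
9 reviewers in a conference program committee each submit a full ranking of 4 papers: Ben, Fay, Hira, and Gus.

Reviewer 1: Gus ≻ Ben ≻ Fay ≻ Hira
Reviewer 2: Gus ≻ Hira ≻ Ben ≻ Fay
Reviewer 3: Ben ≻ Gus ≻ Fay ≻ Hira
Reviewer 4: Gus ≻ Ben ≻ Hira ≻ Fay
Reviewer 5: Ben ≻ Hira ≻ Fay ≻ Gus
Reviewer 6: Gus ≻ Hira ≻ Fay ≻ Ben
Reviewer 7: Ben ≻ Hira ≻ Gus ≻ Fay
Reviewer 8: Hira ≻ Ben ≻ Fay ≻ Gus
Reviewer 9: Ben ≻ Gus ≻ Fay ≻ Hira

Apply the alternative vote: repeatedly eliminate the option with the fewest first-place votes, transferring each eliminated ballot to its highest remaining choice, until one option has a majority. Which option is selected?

Round 1: Ben 4, Gus 4, Hira 1, Fay 0. Fay has the fewest and is eliminated.
Round 2: Ben 4, Gus 4, Hira 1. Hira has the fewest and is eliminated.
Round 3: Ben 5, Gus 4. Ben has a majority.

Ben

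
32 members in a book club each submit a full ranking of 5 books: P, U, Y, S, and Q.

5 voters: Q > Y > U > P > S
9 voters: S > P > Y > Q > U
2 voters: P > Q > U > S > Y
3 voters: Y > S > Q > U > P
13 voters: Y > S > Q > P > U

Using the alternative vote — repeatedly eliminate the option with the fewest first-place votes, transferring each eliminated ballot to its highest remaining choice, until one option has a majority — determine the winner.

Round 1: Y 16, S 9, Q 5, P 2, U 0. U has the fewest and is eliminated.
Round 2: Y 16, S 9, Q 5, P 2. P has the fewest and is eliminated.
Round 3: Y 16, S 9, Q 7. Q has the fewest and is eliminated.
Round 4: Y 21, S 11. Y has a majority.

Y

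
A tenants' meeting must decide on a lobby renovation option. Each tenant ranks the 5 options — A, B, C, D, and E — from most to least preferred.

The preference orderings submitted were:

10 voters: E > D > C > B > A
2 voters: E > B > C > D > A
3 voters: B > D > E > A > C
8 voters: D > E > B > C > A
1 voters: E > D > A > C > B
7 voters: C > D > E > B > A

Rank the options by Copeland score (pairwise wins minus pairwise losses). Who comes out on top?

Pairwise results:
  A vs B: B wins 30–1.
  A vs C: C wins 27–4.
  A vs D: D wins 31–0.
  A vs E: E wins 31–0.
  B vs C: C wins 18–13.
  B vs D: D wins 26–5.
  B vs E: E wins 28–3.
  C vs D: D wins 22–9.
  C vs E: E wins 24–7.
  D vs E: D wins 18–13.
Copeland scores (wins − losses):
  A: 0 − 4 = -4
  B: 1 − 3 = -2
  C: 2 − 2 = 0
  D: 4 − 0 = 4
  E: 3 − 1 = 2
D has the best Copeland score.

D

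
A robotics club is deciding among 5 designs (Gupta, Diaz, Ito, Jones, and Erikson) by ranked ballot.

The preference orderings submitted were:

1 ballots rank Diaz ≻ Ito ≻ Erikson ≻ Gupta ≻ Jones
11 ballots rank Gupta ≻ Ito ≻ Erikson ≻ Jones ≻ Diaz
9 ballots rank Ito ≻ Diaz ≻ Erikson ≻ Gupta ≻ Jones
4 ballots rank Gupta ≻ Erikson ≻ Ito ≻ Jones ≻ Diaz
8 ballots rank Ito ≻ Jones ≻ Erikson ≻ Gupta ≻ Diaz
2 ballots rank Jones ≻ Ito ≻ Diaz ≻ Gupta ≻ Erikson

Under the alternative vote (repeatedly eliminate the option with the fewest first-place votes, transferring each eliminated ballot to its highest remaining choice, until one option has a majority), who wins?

Ito

Round 1: Ito 17, Gupta 15, Jones 2, Diaz 1, Erikson 0. Erikson has the fewest and is eliminated.
Round 2: Ito 17, Gupta 15, Jones 2, Diaz 1. Diaz has the fewest and is eliminated.
Round 3: Ito 18, Gupta 15, Jones 2. Ito has a majority.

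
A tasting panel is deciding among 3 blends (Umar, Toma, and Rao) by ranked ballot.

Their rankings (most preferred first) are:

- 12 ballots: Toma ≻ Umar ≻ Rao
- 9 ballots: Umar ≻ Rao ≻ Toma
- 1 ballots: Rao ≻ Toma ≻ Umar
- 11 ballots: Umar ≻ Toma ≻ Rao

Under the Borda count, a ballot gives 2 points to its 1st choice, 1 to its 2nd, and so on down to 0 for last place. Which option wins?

Borda scores:
  Umar: 12·1 + 9·2 + 0 + 11·2 = 52
  Toma: 12·2 + 9·0 + 1 + 11·1 = 36
  Rao: 12·0 + 9·1 + 2 + 11·0 = 11
Umar has the highest total.

Umar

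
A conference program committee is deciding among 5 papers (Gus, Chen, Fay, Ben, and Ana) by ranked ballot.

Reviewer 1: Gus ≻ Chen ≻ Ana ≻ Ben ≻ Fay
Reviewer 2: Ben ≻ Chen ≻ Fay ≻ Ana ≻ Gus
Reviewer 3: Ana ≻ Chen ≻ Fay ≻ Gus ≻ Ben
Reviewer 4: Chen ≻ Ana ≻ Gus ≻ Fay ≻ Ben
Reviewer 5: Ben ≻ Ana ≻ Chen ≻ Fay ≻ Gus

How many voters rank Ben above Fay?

Ballots ranking Ben above Fay: 3.
Ballots ranking Fay above Ben: 2.
So 3 of 5 voters prefer Ben to Fay.

3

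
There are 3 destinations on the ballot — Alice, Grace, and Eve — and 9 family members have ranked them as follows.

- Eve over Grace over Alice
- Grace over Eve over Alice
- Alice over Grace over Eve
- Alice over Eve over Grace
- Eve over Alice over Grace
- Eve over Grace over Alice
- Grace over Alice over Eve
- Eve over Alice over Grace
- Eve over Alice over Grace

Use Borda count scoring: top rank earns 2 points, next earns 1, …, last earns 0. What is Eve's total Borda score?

12

Borda scores:
  Alice: 0 + 0 + 2 + 2 + 1 + 0 + 1 + 1 + 1 = 8
  Grace: 1 + 2 + 1 + 0 + 0 + 1 + 2 + 0 + 0 = 7
  Eve: 2 + 1 + 0 + 1 + 2 + 2 + 0 + 2 + 2 = 12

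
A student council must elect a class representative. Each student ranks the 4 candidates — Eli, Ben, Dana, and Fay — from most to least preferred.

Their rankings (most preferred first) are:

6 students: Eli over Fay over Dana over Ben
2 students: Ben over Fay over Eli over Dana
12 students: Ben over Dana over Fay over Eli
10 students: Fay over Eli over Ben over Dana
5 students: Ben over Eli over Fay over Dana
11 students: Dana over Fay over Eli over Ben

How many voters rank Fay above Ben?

Ballots ranking Fay above Ben: 6+10+11 = 27.
Ballots ranking Ben above Fay: 2+12+5 = 19.
So 27 of 46 voters prefer Fay to Ben.

27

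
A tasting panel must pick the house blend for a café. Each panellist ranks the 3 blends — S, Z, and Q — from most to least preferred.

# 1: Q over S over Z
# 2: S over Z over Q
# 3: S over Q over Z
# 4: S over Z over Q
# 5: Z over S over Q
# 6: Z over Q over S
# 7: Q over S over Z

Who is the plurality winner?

First-place vote totals:
  S: 3
  Z: 2
  Q: 2
S has the most first-place votes.

S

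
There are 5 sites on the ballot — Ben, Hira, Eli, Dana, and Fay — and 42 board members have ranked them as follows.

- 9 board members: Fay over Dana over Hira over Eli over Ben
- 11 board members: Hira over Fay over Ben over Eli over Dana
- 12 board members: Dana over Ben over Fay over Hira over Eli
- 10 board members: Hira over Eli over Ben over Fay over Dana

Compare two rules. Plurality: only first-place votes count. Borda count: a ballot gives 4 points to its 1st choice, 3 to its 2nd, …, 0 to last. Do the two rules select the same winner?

Plurality first-place counts: Ben 0, Hira 21, Eli 0, Dana 12, Fay 9 → Hira.
Borda totals: Ben 78, Hira 114, Eli 50, Dana 75, Fay 103 → Hira.
The two rules agree on Hira.

Yes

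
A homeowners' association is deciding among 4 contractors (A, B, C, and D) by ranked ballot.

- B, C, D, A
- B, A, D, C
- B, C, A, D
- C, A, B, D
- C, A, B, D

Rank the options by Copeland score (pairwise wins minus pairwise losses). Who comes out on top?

B

Pairwise results:
  A vs B: B wins 3–2.
  A vs C: C wins 4–1.
  A vs D: A wins 4–1.
  B vs C: B wins 3–2.
  B vs D: B wins 5–0.
  C vs D: C wins 4–1.
Copeland scores (wins − losses):
  A: 1 − 2 = -1
  B: 3 − 0 = 3
  C: 2 − 1 = 1
  D: 0 − 3 = -3
B has the best Copeland score.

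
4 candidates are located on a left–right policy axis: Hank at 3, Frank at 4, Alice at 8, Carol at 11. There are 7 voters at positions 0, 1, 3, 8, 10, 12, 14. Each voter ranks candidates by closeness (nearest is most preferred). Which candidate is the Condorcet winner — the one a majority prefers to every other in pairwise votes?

Alice

With single-peaked preferences on a line, the Condorcet winner is the candidate closest to the median voter.
The median voter (position 8) is closest to Alice at 8.
Check: Alice vs Carol — voters closer to Alice: 4 of 7.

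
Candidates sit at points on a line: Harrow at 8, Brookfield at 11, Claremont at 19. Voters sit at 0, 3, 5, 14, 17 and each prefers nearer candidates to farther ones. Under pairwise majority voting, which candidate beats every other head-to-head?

With single-peaked preferences on a line, the Condorcet winner is the candidate closest to the median voter.
The median voter (position 5) is closest to Harrow at 8.
Check: Harrow vs Claremont — voters closer to Harrow: 3 of 5.

Harrow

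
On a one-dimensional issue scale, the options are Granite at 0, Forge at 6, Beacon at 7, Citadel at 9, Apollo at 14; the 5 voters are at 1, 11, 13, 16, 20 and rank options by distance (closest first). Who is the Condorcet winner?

Apollo

With single-peaked preferences on a line, the Condorcet winner is the candidate closest to the median voter.
The median voter (position 13) is closest to Apollo at 14.
Check: Apollo vs Granite — voters closer to Apollo: 4 of 5.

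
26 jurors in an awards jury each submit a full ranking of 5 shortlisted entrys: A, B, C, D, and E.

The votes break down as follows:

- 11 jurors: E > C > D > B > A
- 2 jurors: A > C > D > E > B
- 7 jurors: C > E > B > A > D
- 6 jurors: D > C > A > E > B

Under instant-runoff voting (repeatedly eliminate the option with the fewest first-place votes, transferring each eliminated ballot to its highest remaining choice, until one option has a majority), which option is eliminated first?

Round 1: E 11, C 7, D 6, A 2, B 0. B has the fewest and is eliminated.
Round 2: E 11, C 7, D 6, A 2. A has the fewest and is eliminated.
Round 3: E 11, C 9, D 6. D has the fewest and is eliminated.
Round 4: C 15, E 11. C has a majority.

B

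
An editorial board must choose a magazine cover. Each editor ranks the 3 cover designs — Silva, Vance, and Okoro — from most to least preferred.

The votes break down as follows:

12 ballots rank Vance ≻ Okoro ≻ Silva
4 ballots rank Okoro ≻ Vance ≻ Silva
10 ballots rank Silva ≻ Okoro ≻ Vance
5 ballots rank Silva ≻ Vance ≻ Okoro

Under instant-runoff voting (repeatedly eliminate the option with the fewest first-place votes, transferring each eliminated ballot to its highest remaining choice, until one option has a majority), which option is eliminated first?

Round 1: Silva 15, Vance 12, Okoro 4. Okoro has the fewest and is eliminated.
Round 2: Vance 16, Silva 15. Vance has a majority.

Okoro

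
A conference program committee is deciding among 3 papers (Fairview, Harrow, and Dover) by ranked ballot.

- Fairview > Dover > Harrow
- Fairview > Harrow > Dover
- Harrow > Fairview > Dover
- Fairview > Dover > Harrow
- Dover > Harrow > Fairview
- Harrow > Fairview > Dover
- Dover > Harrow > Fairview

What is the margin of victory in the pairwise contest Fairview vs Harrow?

Ballots ranking Fairview above Harrow: 3.
Ballots ranking Harrow above Fairview: 4.
Harrow wins 4–3, a margin of 1.

1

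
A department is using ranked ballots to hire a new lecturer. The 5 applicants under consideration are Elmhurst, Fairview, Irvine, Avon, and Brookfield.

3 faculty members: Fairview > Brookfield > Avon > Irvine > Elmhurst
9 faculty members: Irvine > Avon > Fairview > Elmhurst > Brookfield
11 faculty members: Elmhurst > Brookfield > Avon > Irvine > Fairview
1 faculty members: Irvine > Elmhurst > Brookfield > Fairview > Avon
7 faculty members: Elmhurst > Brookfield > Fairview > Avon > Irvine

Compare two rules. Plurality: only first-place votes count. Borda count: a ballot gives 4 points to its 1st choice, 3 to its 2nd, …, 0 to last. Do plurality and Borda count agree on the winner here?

Plurality first-place counts: Elmhurst 18, Fairview 3, Irvine 10, Avon 0, Brookfield 0 → Elmhurst.
Borda totals: Elmhurst 84, Fairview 45, Irvine 54, Avon 62, Brookfield 65 → Elmhurst.
The two rules agree on Elmhurst.

Yes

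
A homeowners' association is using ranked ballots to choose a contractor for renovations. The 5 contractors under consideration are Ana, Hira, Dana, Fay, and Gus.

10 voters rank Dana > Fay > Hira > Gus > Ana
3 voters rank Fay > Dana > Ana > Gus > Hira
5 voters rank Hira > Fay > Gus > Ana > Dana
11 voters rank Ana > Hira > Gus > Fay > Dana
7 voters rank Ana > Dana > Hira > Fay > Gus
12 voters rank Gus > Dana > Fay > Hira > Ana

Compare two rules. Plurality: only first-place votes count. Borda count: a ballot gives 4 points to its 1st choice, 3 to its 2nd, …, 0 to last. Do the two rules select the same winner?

No

Plurality first-place counts: Ana 18, Hira 5, Dana 10, Fay 3, Gus 12 → Ana.
Borda totals: Ana 83, Hira 99, Dana 106, Fay 99, Gus 93 → Dana.
The two rules disagree: plurality picks Ana, Borda picks Dana.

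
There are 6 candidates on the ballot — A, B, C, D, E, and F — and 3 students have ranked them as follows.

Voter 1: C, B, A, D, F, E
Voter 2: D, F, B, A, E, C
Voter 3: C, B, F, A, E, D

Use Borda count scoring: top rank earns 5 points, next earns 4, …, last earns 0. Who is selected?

B

Borda scores:
  A: 3 + 2 + 2 = 7
  B: 4 + 3 + 4 = 11
  C: 5 + 0 + 5 = 10
  D: 2 + 5 + 0 = 7
  E: 0 + 1 + 1 = 2
  F: 1 + 4 + 3 = 8
B has the highest total.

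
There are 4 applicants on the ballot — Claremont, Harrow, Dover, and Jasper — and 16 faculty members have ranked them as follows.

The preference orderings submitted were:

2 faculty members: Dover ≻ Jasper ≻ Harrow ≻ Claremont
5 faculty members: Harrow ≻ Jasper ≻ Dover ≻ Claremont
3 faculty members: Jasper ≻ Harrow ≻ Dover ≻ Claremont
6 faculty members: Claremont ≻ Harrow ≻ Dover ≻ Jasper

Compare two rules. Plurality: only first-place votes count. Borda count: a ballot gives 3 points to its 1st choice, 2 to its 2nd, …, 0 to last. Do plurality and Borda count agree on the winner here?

No

Plurality first-place counts: Claremont 6, Harrow 5, Dover 2, Jasper 3 → Claremont.
Borda totals: Claremont 18, Harrow 35, Dover 20, Jasper 23 → Harrow.
The two rules disagree: plurality picks Claremont, Borda picks Harrow.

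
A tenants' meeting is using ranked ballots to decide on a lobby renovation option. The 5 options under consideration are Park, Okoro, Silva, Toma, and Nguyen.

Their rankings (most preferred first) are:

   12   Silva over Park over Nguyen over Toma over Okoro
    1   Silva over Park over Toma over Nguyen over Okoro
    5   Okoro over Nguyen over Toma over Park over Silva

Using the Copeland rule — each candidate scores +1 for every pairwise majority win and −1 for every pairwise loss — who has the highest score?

Silva

Pairwise results:
  Park vs Okoro: Park wins 13–5.
  Park vs Silva: Silva wins 13–5.
  Park vs Toma: Park wins 13–5.
  Park vs Nguyen: Park wins 13–5.
  Okoro vs Silva: Silva wins 13–5.
  Okoro vs Toma: Toma wins 13–5.
  Okoro vs Nguyen: Nguyen wins 13–5.
  Silva vs Toma: Silva wins 13–5.
  Silva vs Nguyen: Silva wins 13–5.
  Toma vs Nguyen: Nguyen wins 17–1.
Copeland scores (wins − losses):
  Park: 3 − 1 = 2
  Okoro: 0 − 4 = -4
  Silva: 4 − 0 = 4
  Toma: 1 − 3 = -2
  Nguyen: 2 − 2 = 0
Silva has the best Copeland score.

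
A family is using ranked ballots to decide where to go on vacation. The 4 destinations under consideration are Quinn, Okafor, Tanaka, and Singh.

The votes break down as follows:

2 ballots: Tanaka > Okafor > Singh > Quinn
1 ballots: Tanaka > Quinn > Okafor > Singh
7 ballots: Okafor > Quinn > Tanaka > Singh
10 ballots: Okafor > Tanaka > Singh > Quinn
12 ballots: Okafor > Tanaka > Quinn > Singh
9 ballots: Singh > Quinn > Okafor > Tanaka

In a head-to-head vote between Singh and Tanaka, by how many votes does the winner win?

23

Ballots ranking Singh above Tanaka: 9.
Ballots ranking Tanaka above Singh: 2+1+7+10+12 = 32.
Tanaka wins 32–9, a margin of 23.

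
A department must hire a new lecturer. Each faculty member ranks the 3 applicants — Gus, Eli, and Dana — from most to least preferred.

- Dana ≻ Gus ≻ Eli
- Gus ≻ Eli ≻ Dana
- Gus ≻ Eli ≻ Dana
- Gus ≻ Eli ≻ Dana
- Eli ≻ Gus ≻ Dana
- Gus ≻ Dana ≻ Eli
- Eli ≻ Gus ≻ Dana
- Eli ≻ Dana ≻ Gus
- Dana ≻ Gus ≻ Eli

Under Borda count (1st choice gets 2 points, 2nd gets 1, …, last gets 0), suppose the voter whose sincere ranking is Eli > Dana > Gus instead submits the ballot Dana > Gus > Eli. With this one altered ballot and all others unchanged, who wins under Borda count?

Borda totals with the altered ballot: Gus 13, Eli 7, Dana 7.
The winner is unchanged: still Gus.

Gus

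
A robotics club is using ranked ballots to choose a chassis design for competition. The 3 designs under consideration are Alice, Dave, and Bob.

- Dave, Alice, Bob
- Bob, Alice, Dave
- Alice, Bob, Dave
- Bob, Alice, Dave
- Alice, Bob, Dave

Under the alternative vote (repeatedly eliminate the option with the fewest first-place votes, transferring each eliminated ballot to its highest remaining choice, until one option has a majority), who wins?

Round 1: Alice 2, Bob 2, Dave 1. Dave has the fewest and is eliminated.
Round 2: Alice 3, Bob 2. Alice has a majority.

Alice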